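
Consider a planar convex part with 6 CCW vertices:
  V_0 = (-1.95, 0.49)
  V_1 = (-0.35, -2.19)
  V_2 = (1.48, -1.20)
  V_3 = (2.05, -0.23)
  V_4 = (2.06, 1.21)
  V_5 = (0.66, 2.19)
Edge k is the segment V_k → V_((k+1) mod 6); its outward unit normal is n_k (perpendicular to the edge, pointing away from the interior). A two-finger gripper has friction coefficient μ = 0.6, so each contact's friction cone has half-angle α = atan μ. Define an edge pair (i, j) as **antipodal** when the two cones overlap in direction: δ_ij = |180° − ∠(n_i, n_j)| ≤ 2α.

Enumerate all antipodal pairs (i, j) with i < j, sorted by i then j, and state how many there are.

α = atan 0.6 = 30.96°;  2α = 61.93°
n_0 = (-0.8586, -0.5126)
n_1 = (+0.4758, -0.8795)
n_2 = (+0.8622, -0.5066)
n_3 = (+1.0000, -0.0069)
n_4 = (+0.5735, +0.8192)
n_5 = (-0.5458, +0.8379)
  (0,1): δ = 92.43°  ·
  (0,2): δ = 61.28°  ✓
  (0,3): δ = 31.24°  ✓
  (0,4): δ = 24.17°  ✓
  (0,5): δ = 92.24°  ·
  (1,2): δ = 148.85°  ·
  (1,3): δ = 118.81°  ·
  (1,4): δ = 63.40°  ·
  (1,5): δ = 4.67°  ✓
  (2,3): δ = 149.96°  ·
  (2,4): δ = 94.55°  ·
  (2,5): δ = 26.48°  ✓
  (3,4): δ = 124.59°  ·
  (3,5): δ = 56.52°  ✓
  (4,5): δ = 111.93°  ·
antipodal pairs: 6

count = 6; pairs: (0,2), (0,3), (0,4), (1,5), (2,5), (3,5)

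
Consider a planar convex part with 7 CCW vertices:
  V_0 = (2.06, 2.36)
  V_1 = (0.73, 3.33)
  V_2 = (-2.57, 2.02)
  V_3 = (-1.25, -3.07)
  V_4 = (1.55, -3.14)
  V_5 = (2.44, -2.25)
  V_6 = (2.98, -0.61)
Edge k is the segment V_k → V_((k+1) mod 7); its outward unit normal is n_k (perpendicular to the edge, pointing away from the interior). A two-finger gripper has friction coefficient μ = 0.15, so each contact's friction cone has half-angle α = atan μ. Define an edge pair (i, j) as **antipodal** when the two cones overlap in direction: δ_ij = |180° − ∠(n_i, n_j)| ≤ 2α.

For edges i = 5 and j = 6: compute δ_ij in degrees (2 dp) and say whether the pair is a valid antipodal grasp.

α = atan 0.15 = 8.53°;  2α = 17.06°
edge 5: e_5 = (+0.54, +1.64);  n_5 = (+0.9498, -0.3128)
edge 6: e_6 = (-0.92, +2.97);  n_6 = (+0.9552, +0.2959)
∠(n_5, n_6) = 35.44°
δ = |180° − 35.44°| = 144.56°
144.56° > 2α = 17.06°  →  invalid

δ = 144.56°, invalid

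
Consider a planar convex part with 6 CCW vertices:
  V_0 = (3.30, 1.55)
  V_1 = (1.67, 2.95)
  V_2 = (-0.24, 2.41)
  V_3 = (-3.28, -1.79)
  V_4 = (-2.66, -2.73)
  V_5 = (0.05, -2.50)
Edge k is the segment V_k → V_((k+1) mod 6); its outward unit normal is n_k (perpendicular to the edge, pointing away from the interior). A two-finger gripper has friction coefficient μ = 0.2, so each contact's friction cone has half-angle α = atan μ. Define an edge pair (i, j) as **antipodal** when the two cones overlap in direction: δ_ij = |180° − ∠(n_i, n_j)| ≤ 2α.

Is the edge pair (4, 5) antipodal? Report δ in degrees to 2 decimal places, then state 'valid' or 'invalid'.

α = atan 0.2 = 11.31°;  2α = 22.62°
edge 4: e_4 = (+2.71, +0.23);  n_4 = (+0.0846, -0.9964)
edge 5: e_5 = (+3.25, +4.05);  n_5 = (+0.7799, -0.6259)
∠(n_4, n_5) = 46.40°
δ = |180° − 46.40°| = 133.60°
133.60° > 2α = 22.62°  →  invalid

δ = 133.60°, invalid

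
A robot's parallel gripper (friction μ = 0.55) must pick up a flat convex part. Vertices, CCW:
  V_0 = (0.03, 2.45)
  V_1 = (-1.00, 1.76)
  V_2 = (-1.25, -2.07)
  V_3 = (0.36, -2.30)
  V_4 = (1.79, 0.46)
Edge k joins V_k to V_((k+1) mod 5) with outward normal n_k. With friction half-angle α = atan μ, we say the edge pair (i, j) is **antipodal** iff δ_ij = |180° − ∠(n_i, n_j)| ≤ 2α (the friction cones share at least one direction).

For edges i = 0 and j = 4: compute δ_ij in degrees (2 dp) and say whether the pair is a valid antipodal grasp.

α = atan 0.55 = 28.81°;  2α = 57.62°
edge 0: e_0 = (-1.03, -0.69);  n_0 = (-0.5566, +0.8308)
edge 4: e_4 = (-1.76, +1.99);  n_4 = (+0.7491, +0.6625)
∠(n_0, n_4) = 82.33°
δ = |180° − 82.33°| = 97.67°
97.67° > 2α = 57.62°  →  invalid

δ = 97.67°, invalid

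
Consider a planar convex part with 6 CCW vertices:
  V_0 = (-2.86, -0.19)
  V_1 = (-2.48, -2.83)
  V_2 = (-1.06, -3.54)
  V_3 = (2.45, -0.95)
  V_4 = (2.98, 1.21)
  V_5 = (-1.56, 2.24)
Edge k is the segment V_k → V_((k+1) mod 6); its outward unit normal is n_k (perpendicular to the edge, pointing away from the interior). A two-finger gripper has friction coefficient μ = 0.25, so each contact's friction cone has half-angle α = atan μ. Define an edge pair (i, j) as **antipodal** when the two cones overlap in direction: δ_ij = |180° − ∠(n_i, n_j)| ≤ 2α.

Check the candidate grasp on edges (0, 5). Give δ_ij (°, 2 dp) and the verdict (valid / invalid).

δ = 143.66°, invalid

α = atan 0.25 = 14.04°;  2α = 28.07°
edge 0: e_0 = (+0.38, -2.64);  n_0 = (-0.9898, -0.1425)
edge 5: e_5 = (-1.30, -2.43);  n_5 = (-0.8817, +0.4717)
∠(n_0, n_5) = 36.34°
δ = |180° − 36.34°| = 143.66°
143.66° > 2α = 28.07°  →  invalid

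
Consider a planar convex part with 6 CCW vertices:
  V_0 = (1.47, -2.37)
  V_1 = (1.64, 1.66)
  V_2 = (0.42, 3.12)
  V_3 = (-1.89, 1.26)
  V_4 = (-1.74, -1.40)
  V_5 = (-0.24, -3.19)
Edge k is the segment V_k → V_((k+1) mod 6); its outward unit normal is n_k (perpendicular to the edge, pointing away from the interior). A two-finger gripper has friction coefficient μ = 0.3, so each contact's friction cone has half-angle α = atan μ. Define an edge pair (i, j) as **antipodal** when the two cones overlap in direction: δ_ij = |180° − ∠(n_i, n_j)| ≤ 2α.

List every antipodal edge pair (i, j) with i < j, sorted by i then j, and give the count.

α = atan 0.3 = 16.70°;  2α = 33.40°
n_0 = (+0.9991, -0.0421)
n_1 = (+0.7674, +0.6412)
n_2 = (-0.6272, +0.7789)
n_3 = (-0.9984, -0.0563)
n_4 = (-0.7665, -0.6423)
n_5 = (+0.4324, -0.9017)
  (0,1): δ = 137.70°  ·
  (0,2): δ = 48.74°  ·
  (0,3): δ = 5.64°  ✓
  (0,4): δ = 42.38°  ·
  (0,5): δ = 118.03°  ·
  (1,2): δ = 91.04°  ·
  (1,3): δ = 36.66°  ·
  (1,4): δ = 0.08°  ✓
  (1,5): δ = 75.74°  ·
  (2,3): δ = 125.61°  ·
  (2,4): δ = 88.88°  ·
  (2,5): δ = 13.22°  ✓
  (3,4): δ = 143.26°  ·
  (3,5): δ = 67.61°  ·
  (4,5): δ = 104.34°  ·
antipodal pairs: 3

count = 3; pairs: (0,3), (1,4), (2,5)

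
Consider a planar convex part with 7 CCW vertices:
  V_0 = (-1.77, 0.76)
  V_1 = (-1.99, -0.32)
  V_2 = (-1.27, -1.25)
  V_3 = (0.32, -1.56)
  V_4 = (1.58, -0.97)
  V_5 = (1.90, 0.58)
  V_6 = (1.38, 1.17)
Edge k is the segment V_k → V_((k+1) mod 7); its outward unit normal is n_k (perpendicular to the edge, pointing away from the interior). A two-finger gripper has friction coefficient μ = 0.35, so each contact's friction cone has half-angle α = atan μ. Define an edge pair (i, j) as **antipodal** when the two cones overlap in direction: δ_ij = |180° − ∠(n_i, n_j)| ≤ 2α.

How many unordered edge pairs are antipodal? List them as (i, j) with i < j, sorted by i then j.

count = 5; pairs: (0,4), (1,5), (2,5), (2,6), (3,6)

α = atan 0.35 = 19.29°;  2α = 38.58°
n_0 = (-0.9799, +0.1996)
n_1 = (-0.7907, -0.6122)
n_2 = (-0.1914, -0.9815)
n_3 = (+0.4241, -0.9056)
n_4 = (+0.9793, -0.2022)
n_5 = (+0.7502, +0.6612)
n_6 = (-0.1291, +0.9916)
  (0,1): δ = 130.74°  ·
  (0,2): δ = 89.52°  ·
  (0,3): δ = 53.39°  ·
  (0,4): δ = 0.15°  ✓
  (0,5): δ = 52.91°  ·
  (0,6): δ = 108.93°  ·
  (1,2): δ = 138.78°  ·
  (1,3): δ = 102.66°  ·
  (1,4): δ = 49.41°  ·
  (1,5): δ = 3.64°  ✓
  (1,6): δ = 59.67°  ·
  (2,3): δ = 143.88°  ·
  (2,4): δ = 90.63°  ·
  (2,5): δ = 37.58°  ✓
  (2,6): δ = 18.45°  ✓
  (3,4): δ = 126.76°  ·
  (3,5): δ = 73.70°  ·
  (3,6): δ = 17.68°  ✓
  (4,5): δ = 126.94°  ·
  (4,6): δ = 70.92°  ·
  (5,6): δ = 123.98°  ·
antipodal pairs: 5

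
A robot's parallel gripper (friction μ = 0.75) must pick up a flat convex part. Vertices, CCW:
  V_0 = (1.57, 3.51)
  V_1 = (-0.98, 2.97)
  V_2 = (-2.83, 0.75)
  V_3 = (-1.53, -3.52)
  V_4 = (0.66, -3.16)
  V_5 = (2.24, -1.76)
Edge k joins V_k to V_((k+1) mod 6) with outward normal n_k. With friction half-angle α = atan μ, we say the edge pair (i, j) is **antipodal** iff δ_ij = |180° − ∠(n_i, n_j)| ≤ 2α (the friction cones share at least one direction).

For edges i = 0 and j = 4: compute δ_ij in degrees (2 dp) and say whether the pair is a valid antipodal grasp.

δ = 29.59°, valid

α = atan 0.75 = 36.87°;  2α = 73.74°
edge 0: e_0 = (-2.55, -0.54);  n_0 = (-0.2072, +0.9783)
edge 4: e_4 = (+1.58, +1.40);  n_4 = (+0.6632, -0.7485)
∠(n_0, n_4) = 150.41°
δ = |180° − 150.41°| = 29.59°
29.59° ≤ 2α = 73.74°  →  valid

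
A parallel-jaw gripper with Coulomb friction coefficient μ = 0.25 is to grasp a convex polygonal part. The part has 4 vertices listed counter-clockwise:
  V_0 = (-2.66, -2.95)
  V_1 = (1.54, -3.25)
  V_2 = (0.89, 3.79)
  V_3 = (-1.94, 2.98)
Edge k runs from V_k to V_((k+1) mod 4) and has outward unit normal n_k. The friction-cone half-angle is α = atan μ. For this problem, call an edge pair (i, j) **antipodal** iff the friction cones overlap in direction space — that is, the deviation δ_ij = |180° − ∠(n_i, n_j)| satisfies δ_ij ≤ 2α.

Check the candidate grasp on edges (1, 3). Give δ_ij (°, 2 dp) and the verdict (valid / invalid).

δ = 12.20°, valid

α = atan 0.25 = 14.04°;  2α = 28.07°
edge 1: e_1 = (-0.65, +7.04);  n_1 = (+0.9958, +0.0919)
edge 3: e_3 = (-0.72, -5.93);  n_3 = (-0.9927, +0.1205)
∠(n_1, n_3) = 167.80°
δ = |180° − 167.80°| = 12.20°
12.20° ≤ 2α = 28.07°  →  valid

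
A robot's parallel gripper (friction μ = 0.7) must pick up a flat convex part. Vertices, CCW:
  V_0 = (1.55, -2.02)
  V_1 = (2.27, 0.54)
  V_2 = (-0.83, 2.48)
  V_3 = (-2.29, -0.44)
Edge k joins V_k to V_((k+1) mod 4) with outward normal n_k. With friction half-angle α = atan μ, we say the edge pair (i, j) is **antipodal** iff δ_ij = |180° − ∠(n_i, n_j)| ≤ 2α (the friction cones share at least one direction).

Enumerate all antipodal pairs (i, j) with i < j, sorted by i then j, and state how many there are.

α = atan 0.7 = 34.99°;  2α = 69.98°
n_0 = (+0.9627, -0.2707)
n_1 = (+0.5305, +0.8477)
n_2 = (-0.8944, +0.4472)
n_3 = (-0.3805, -0.9248)
  (0,1): δ = 106.33°  ·
  (0,2): δ = 10.86°  ✓
  (0,3): δ = 83.34°  ·
  (1,2): δ = 84.53°  ·
  (1,3): δ = 9.67°  ✓
  (2,3): δ = 85.80°  ·
antipodal pairs: 2

count = 2; pairs: (0,2), (1,3)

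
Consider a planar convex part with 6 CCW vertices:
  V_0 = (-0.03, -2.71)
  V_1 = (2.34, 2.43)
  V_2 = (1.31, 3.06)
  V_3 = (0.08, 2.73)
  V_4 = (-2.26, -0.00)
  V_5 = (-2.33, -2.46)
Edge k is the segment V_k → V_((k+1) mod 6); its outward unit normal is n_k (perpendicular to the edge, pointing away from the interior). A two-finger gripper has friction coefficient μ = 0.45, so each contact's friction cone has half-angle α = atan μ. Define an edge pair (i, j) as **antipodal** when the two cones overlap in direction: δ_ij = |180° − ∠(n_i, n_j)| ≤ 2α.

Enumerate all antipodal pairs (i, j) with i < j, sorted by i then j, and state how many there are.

count = 4; pairs: (0,3), (0,4), (1,5), (2,5)

α = atan 0.45 = 24.23°;  2α = 48.46°
n_0 = (+0.9081, -0.4187)
n_1 = (+0.5218, +0.8531)
n_2 = (-0.2591, +0.9658)
n_3 = (-0.7593, +0.6508)
n_4 = (-0.9996, +0.0284)
n_5 = (-0.1081, -0.9941)
  (0,1): δ = 96.70°  ·
  (0,2): δ = 50.23°  ·
  (0,3): δ = 15.85°  ✓
  (0,4): δ = 23.12°  ✓
  (0,5): δ = 108.55°  ·
  (1,2): δ = 133.53°  ·
  (1,3): δ = 99.15°  ·
  (1,4): δ = 60.18°  ·
  (1,5): δ = 25.25°  ✓
  (2,3): δ = 145.62°  ·
  (2,4): δ = 106.65°  ·
  (2,5): δ = 21.22°  ✓
  (3,4): δ = 141.03°  ·
  (3,5): δ = 55.60°  ·
  (4,5): δ = 94.57°  ·
antipodal pairs: 4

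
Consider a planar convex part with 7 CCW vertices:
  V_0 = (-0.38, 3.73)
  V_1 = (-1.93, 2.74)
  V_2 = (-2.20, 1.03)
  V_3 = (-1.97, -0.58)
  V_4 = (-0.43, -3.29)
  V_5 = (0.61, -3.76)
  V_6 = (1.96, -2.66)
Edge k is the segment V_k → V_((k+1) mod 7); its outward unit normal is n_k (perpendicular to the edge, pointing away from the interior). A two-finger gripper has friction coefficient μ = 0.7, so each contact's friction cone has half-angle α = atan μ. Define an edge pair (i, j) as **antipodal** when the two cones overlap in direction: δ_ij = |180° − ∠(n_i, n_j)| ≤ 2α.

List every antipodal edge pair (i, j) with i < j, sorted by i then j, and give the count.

count = 8; pairs: (0,4), (0,5), (1,5), (1,6), (2,5), (2,6), (3,6), (4,6)

α = atan 0.7 = 34.99°;  2α = 69.98°
n_0 = (-0.5383, +0.8428)
n_1 = (-0.9878, +0.1560)
n_2 = (-0.9899, -0.1414)
n_3 = (-0.8694, -0.4941)
n_4 = (-0.4118, -0.9113)
n_5 = (+0.6317, -0.7752)
n_6 = (+0.9390, +0.3439)
  (0,1): δ = 131.54°  ·
  (0,2): δ = 114.44°  ·
  (0,3): δ = 92.96°  ·
  (0,4): δ = 56.89°  ✓
  (0,5): δ = 6.61°  ✓
  (0,6): δ = 77.55°  ·
  (1,2): δ = 162.90°  ·
  (1,3): δ = 141.42°  ·
  (1,4): δ = 105.35°  ·
  (1,5): δ = 41.85°  ✓
  (1,6): δ = 29.09°  ✓
  (2,3): δ = 158.52°  ·
  (2,4): δ = 122.45°  ·
  (2,5): δ = 58.96°  ✓
  (2,6): δ = 11.98°  ✓
  (3,4): δ = 143.93°  ·
  (3,5): δ = 80.43°  ·
  (3,6): δ = 9.50°  ✓
  (4,5): δ = 116.51°  ·
  (4,6): δ = 45.57°  ✓
  (5,6): δ = 109.06°  ·
antipodal pairs: 8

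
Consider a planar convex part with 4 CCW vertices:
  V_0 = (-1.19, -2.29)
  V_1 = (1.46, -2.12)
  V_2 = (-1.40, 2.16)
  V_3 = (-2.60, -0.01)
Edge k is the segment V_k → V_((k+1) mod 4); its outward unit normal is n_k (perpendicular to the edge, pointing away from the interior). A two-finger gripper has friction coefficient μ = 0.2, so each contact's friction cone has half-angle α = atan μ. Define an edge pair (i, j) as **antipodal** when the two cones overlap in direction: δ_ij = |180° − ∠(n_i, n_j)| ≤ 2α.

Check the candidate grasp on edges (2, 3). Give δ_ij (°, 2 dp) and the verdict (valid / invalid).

δ = 119.32°, invalid

α = atan 0.2 = 11.31°;  2α = 22.62°
edge 2: e_2 = (-1.20, -2.17);  n_2 = (-0.8751, +0.4839)
edge 3: e_3 = (+1.41, -2.28);  n_3 = (-0.8505, -0.5260)
∠(n_2, n_3) = 60.68°
δ = |180° − 60.68°| = 119.32°
119.32° > 2α = 22.62°  →  invalid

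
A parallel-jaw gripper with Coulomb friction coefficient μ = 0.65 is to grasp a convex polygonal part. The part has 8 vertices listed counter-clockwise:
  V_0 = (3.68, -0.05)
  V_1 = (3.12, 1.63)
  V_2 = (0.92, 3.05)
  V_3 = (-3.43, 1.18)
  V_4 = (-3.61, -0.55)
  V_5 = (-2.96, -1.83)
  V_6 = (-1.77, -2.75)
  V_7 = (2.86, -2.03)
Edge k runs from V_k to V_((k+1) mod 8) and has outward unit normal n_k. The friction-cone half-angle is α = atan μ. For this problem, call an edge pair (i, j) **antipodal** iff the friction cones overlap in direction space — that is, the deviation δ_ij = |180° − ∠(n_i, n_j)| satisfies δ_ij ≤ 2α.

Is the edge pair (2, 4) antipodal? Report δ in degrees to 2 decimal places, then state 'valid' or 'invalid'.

δ = 86.34°, invalid

α = atan 0.65 = 33.02°;  2α = 66.05°
edge 2: e_2 = (-4.35, -1.87);  n_2 = (-0.3949, +0.9187)
edge 4: e_4 = (+0.65, -1.28);  n_4 = (-0.8916, -0.4528)
∠(n_2, n_4) = 93.66°
δ = |180° − 93.66°| = 86.34°
86.34° > 2α = 66.05°  →  invalid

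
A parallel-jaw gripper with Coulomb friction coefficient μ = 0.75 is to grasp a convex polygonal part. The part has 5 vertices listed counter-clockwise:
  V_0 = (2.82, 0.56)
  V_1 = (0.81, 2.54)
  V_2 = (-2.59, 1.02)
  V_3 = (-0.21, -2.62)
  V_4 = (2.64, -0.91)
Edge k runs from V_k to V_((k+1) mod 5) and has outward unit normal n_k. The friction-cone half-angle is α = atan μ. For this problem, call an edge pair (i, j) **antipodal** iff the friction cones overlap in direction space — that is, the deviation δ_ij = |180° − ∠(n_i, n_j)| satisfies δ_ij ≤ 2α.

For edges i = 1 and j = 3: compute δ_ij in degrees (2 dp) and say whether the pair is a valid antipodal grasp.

δ = 6.88°, valid

α = atan 0.75 = 36.87°;  2α = 73.74°
edge 1: e_1 = (-3.40, -1.52);  n_1 = (-0.4081, +0.9129)
edge 3: e_3 = (+2.85, +1.71);  n_3 = (+0.5145, -0.8575)
∠(n_1, n_3) = 173.12°
δ = |180° − 173.12°| = 6.88°
6.88° ≤ 2α = 73.74°  →  valid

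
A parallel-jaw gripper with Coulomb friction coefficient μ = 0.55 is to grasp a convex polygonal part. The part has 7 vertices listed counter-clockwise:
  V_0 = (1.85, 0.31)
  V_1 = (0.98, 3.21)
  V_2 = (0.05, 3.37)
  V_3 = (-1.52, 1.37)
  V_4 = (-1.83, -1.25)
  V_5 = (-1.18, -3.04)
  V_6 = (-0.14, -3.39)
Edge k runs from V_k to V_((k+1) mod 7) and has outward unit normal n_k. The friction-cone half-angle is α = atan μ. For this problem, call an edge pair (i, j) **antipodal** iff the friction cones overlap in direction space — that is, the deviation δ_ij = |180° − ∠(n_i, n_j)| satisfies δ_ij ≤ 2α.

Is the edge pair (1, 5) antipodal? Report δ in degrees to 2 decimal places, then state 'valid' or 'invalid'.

α = atan 0.55 = 28.81°;  2α = 57.62°
edge 1: e_1 = (-0.93, +0.16);  n_1 = (+0.1696, +0.9855)
edge 5: e_5 = (+1.04, -0.35);  n_5 = (-0.3190, -0.9478)
∠(n_1, n_5) = 171.16°
δ = |180° − 171.16°| = 8.84°
8.84° ≤ 2α = 57.62°  →  valid

δ = 8.84°, valid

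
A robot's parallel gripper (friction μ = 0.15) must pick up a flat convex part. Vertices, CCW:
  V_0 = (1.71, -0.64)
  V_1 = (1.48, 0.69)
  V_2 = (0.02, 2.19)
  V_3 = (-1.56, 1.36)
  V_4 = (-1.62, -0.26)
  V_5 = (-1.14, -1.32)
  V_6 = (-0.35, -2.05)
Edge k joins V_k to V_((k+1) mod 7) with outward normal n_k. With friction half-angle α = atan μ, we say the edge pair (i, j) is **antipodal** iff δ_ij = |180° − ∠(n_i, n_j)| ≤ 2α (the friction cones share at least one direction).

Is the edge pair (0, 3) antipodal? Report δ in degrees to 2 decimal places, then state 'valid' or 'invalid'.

α = atan 0.15 = 8.53°;  2α = 17.06°
edge 0: e_0 = (-0.23, +1.33);  n_0 = (+0.9854, +0.1704)
edge 3: e_3 = (-0.06, -1.62);  n_3 = (-0.9993, +0.0370)
∠(n_0, n_3) = 168.07°
δ = |180° − 168.07°| = 11.93°
11.93° ≤ 2α = 17.06°  →  valid

δ = 11.93°, valid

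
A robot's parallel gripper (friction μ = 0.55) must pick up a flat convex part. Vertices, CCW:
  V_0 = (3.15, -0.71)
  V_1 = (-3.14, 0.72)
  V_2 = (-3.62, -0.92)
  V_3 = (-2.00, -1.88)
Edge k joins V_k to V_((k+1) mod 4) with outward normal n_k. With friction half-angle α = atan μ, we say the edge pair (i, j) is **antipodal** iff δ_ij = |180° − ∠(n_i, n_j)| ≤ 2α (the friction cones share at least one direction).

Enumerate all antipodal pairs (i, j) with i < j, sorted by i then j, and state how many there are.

count = 2; pairs: (0,2), (0,3)

α = atan 0.55 = 28.81°;  2α = 57.62°
n_0 = (+0.2217, +0.9751)
n_1 = (-0.9597, +0.2809)
n_2 = (-0.5098, -0.8603)
n_3 = (+0.2215, -0.9752)
  (0,1): δ = 93.51°  ·
  (0,2): δ = 17.84°  ✓
  (0,3): δ = 25.61°  ✓
  (1,2): δ = 104.34°  ·
  (1,3): δ = 60.89°  ·
  (2,3): δ = 136.55°  ·
antipodal pairs: 2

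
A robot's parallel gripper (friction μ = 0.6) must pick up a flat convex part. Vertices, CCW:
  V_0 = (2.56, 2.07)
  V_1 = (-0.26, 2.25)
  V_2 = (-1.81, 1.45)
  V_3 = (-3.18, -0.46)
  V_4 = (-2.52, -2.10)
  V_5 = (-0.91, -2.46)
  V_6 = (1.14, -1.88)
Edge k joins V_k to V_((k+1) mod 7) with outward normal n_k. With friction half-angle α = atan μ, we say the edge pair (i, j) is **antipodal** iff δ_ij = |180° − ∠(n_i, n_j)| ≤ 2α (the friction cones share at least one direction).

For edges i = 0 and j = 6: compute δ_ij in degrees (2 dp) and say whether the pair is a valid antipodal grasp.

α = atan 0.6 = 30.96°;  2α = 61.93°
edge 0: e_0 = (-2.82, +0.18);  n_0 = (+0.0637, +0.9980)
edge 6: e_6 = (+1.42, +3.95);  n_6 = (+0.9410, -0.3383)
∠(n_0, n_6) = 106.12°
δ = |180° − 106.12°| = 73.88°
73.88° > 2α = 61.93°  →  invalid

δ = 73.88°, invalid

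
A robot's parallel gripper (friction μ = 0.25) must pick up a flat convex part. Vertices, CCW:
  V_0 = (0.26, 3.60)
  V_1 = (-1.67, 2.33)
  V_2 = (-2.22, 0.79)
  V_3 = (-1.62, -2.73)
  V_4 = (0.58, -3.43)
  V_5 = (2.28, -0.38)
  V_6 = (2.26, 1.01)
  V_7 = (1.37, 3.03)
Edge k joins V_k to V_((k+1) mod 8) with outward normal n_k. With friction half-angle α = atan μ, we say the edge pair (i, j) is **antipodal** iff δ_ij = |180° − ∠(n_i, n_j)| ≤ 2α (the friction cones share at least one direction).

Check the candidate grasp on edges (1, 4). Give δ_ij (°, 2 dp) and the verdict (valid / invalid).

α = atan 0.25 = 14.04°;  2α = 28.07°
edge 1: e_1 = (-0.55, -1.54);  n_1 = (-0.9417, +0.3363)
edge 4: e_4 = (+1.70, +3.05);  n_4 = (+0.8735, -0.4869)
∠(n_1, n_4) = 170.52°
δ = |180° − 170.52°| = 9.48°
9.48° ≤ 2α = 28.07°  →  valid

δ = 9.48°, valid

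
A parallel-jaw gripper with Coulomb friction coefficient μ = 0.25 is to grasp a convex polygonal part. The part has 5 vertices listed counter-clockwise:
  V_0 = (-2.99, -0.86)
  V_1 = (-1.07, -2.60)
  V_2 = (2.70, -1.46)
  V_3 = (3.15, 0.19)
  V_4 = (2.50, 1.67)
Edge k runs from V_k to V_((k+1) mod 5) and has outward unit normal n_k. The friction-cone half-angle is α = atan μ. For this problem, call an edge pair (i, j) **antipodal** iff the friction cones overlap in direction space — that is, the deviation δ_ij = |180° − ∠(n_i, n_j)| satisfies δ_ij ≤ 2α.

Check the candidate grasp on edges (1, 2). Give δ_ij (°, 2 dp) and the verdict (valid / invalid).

α = atan 0.25 = 14.04°;  2α = 28.07°
edge 1: e_1 = (+3.77, +1.14);  n_1 = (+0.2894, -0.9572)
edge 2: e_2 = (+0.45, +1.65);  n_2 = (+0.9648, -0.2631)
∠(n_1, n_2) = 57.92°
δ = |180° − 57.92°| = 122.08°
122.08° > 2α = 28.07°  →  invalid

δ = 122.08°, invalid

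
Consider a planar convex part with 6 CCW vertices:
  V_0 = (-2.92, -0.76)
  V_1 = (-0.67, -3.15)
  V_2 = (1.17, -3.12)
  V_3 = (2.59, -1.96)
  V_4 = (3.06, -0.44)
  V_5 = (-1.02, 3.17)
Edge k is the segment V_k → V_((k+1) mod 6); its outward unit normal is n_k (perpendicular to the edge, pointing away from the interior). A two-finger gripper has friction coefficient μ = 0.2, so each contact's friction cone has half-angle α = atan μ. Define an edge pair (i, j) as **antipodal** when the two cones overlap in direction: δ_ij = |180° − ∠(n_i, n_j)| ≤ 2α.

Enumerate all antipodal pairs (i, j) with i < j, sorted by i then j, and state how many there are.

α = atan 0.2 = 11.31°;  2α = 22.62°
n_0 = (-0.7281, -0.6855)
n_1 = (+0.0163, -0.9999)
n_2 = (+0.6326, -0.7744)
n_3 = (+0.9554, -0.2954)
n_4 = (+0.6627, +0.7489)
n_5 = (-0.9003, +0.4353)
  (0,1): δ = 132.34°  ·
  (0,2): δ = 94.03°  ·
  (0,3): δ = 60.45°  ·
  (0,4): δ = 5.23°  ✓
  (0,5): δ = 110.93°  ·
  (1,2): δ = 141.69°  ·
  (1,3): δ = 108.12°  ·
  (1,4): δ = 42.44°  ·
  (1,5): δ = 63.26°  ·
  (2,3): δ = 146.43°  ·
  (2,4): δ = 80.75°  ·
  (2,5): δ = 24.95°  ·
  (3,4): δ = 114.32°  ·
  (3,5): δ = 8.62°  ✓
  (4,5): δ = 74.30°  ·
antipodal pairs: 2

count = 2; pairs: (0,4), (3,5)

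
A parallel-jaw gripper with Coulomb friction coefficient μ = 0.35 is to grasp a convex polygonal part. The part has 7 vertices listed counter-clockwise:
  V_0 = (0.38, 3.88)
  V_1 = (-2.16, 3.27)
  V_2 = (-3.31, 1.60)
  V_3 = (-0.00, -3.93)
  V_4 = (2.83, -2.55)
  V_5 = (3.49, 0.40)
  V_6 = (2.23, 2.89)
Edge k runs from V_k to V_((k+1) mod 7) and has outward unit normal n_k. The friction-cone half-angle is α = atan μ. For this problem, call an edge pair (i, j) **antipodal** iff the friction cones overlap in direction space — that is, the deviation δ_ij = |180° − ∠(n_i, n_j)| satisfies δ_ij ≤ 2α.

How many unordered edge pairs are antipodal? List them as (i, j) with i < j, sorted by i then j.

α = atan 0.35 = 19.29°;  2α = 38.58°
n_0 = (-0.2335, +0.9724)
n_1 = (-0.8236, +0.5672)
n_2 = (-0.8580, -0.5136)
n_3 = (+0.4383, -0.8988)
n_4 = (+0.9759, -0.2183)
n_5 = (+0.8923, +0.4515)
n_6 = (+0.4718, +0.8817)
  (0,1): δ = 138.06°  ·
  (0,2): δ = 72.60°  ·
  (0,3): δ = 12.49°  ✓
  (0,4): δ = 63.88°  ·
  (0,5): δ = 103.34°  ·
  (0,6): δ = 138.34°  ·
  (1,2): δ = 114.55°  ·
  (1,3): δ = 29.45°  ✓
  (1,4): δ = 21.94°  ✓
  (1,5): δ = 61.39°  ·
  (1,6): δ = 96.40°  ·
  (2,3): δ = 94.91°  ·
  (2,4): δ = 43.51°  ·
  (2,5): δ = 4.06°  ✓
  (2,6): δ = 30.94°  ✓
  (3,4): δ = 128.61°  ·
  (3,5): δ = 89.15°  ·
  (3,6): δ = 54.15°  ·
  (4,5): δ = 140.55°  ·
  (4,6): δ = 105.54°  ·
  (5,6): δ = 144.99°  ·
antipodal pairs: 5

count = 5; pairs: (0,3), (1,3), (1,4), (2,5), (2,6)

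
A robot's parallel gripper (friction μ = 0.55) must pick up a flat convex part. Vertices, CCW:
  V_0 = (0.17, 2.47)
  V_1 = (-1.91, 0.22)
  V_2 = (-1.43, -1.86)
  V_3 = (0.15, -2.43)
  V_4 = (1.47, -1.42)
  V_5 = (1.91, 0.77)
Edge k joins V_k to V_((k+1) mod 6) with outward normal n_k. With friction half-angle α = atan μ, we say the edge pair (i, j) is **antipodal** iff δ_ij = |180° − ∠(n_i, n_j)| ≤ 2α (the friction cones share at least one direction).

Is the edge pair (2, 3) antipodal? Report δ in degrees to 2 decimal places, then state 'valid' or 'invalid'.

δ = 122.74°, invalid

α = atan 0.55 = 28.81°;  2α = 57.62°
edge 2: e_2 = (+1.58, -0.57);  n_2 = (-0.3394, -0.9407)
edge 3: e_3 = (+1.32, +1.01);  n_3 = (+0.6077, -0.7942)
∠(n_2, n_3) = 57.26°
δ = |180° − 57.26°| = 122.74°
122.74° > 2α = 57.62°  →  invalid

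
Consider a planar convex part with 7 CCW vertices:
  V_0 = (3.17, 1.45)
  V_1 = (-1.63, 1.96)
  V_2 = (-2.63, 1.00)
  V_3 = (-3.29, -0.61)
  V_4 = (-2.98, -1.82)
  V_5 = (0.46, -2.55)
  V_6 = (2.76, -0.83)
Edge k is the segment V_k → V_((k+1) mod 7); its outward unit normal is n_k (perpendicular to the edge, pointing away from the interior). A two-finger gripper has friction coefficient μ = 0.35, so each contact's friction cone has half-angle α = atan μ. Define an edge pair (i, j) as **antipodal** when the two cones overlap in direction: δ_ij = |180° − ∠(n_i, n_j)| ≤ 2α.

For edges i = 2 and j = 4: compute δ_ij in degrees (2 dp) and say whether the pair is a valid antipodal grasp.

δ = 79.69°, invalid

α = atan 0.35 = 19.29°;  2α = 38.58°
edge 2: e_2 = (-0.66, -1.61);  n_2 = (-0.9253, +0.3793)
edge 4: e_4 = (+3.44, -0.73);  n_4 = (-0.2076, -0.9782)
∠(n_2, n_4) = 100.31°
δ = |180° − 100.31°| = 79.69°
79.69° > 2α = 38.58°  →  invalid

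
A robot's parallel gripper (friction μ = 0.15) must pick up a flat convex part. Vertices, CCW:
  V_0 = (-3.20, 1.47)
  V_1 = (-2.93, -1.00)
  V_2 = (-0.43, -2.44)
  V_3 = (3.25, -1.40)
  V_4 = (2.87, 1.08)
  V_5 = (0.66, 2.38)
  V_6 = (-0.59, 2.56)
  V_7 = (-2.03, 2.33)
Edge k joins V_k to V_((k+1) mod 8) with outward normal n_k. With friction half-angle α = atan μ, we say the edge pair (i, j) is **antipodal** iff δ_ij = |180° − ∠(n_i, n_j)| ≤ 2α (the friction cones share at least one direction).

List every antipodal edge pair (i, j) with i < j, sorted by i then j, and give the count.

count = 3; pairs: (0,3), (1,4), (2,6)

α = atan 0.15 = 8.53°;  2α = 17.06°
n_0 = (-0.9941, -0.1087)
n_1 = (-0.4991, -0.8665)
n_2 = (+0.2720, -0.9623)
n_3 = (+0.9885, +0.1515)
n_4 = (+0.5070, +0.8619)
n_5 = (+0.1425, +0.9898)
n_6 = (-0.1577, +0.9875)
n_7 = (-0.5923, +0.8057)
  (0,1): δ = 126.18°  ·
  (0,2): δ = 80.46°  ·
  (0,3): δ = 2.47°  ✓
  (0,4): δ = 53.30°  ·
  (0,5): δ = 75.57°  ·
  (0,6): δ = 92.84°  ·
  (0,7): δ = 120.08°  ·
  (1,2): δ = 134.28°  ·
  (1,3): δ = 51.35°  ·
  (1,4): δ = 0.52°  ✓
  (1,5): δ = 21.75°  ·
  (1,6): δ = 39.02°  ·
  (1,7): δ = 66.26°  ·
  (2,3): δ = 97.07°  ·
  (2,4): δ = 46.25°  ·
  (2,5): δ = 23.98°  ·
  (2,6): δ = 6.71°  ✓
  (2,7): δ = 20.54°  ·
  (3,4): δ = 129.18°  ·
  (3,5): δ = 106.91°  ·
  (3,6): δ = 89.64°  ·
  (3,7): δ = 62.39°  ·
  (4,5): δ = 157.73°  ·
  (4,6): δ = 140.46°  ·
  (4,7): δ = 113.22°  ·
  (5,6): δ = 162.73°  ·
  (5,7): δ = 135.49°  ·
  (6,7): δ = 152.76°  ·
antipodal pairs: 3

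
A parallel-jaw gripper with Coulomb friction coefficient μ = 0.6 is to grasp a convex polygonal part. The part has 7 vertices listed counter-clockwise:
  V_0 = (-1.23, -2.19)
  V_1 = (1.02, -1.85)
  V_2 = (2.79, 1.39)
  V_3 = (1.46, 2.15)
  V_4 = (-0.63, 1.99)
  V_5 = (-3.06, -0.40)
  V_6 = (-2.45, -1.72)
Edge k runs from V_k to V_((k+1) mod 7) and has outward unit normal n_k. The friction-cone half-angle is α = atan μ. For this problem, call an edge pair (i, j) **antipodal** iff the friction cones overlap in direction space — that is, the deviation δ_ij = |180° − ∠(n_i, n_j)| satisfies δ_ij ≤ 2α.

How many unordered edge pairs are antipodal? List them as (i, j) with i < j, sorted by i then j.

count = 9; pairs: (0,2), (0,3), (0,4), (1,3), (1,4), (1,5), (2,5), (2,6), (3,6)

α = atan 0.6 = 30.96°;  2α = 61.93°
n_0 = (+0.1494, -0.9888)
n_1 = (+0.8776, -0.4794)
n_2 = (+0.4961, +0.8682)
n_3 = (-0.0763, +0.9971)
n_4 = (-0.7012, +0.7130)
n_5 = (-0.9078, -0.4195)
n_6 = (-0.3595, -0.9331)
  (0,1): δ = 127.24°  ·
  (0,2): δ = 38.34°  ✓
  (0,3): δ = 4.22°  ✓
  (0,4): δ = 35.93°  ✓
  (0,5): δ = 106.21°  ·
  (0,6): δ = 150.34°  ·
  (1,2): δ = 91.10°  ·
  (1,3): δ = 56.97°  ✓
  (1,4): δ = 16.83°  ✓
  (1,5): δ = 53.45°  ✓
  (1,6): δ = 97.58°  ·
  (2,3): δ = 145.88°  ·
  (2,4): δ = 105.73°  ·
  (2,5): δ = 35.45°  ✓
  (2,6): δ = 8.68°  ✓
  (3,4): δ = 139.85°  ·
  (3,5): δ = 69.58°  ·
  (3,6): δ = 25.45°  ✓
  (4,5): δ = 109.72°  ·
  (4,6): δ = 65.59°  ·
  (5,6): δ = 135.87°  ·
antipodal pairs: 9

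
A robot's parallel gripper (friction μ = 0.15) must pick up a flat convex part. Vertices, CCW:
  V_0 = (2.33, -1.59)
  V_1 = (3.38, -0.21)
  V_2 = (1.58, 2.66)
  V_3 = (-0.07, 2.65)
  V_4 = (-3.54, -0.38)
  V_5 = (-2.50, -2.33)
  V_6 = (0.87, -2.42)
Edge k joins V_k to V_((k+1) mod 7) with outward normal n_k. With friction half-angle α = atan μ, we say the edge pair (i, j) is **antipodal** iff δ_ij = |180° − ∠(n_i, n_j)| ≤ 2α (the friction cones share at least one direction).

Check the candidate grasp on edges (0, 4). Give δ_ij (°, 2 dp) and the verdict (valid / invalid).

α = atan 0.15 = 8.53°;  2α = 17.06°
edge 0: e_0 = (+1.05, +1.38);  n_0 = (+0.7958, -0.6055)
edge 4: e_4 = (+1.04, -1.95);  n_4 = (-0.8824, -0.4706)
∠(n_0, n_4) = 114.66°
δ = |180° − 114.66°| = 65.34°
65.34° > 2α = 17.06°  →  invalid

δ = 65.34°, invalid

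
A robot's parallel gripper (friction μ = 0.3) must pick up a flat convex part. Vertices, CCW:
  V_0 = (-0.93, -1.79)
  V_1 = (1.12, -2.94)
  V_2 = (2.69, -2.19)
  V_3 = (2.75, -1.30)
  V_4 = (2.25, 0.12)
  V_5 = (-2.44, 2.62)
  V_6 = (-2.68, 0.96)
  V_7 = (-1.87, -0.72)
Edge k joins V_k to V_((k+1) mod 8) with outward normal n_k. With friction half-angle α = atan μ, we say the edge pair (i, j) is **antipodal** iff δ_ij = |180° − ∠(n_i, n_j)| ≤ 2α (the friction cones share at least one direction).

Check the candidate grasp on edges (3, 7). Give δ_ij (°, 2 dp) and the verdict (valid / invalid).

α = atan 0.3 = 16.70°;  2α = 33.40°
edge 3: e_3 = (-0.50, +1.42);  n_3 = (+0.9432, +0.3321)
edge 7: e_7 = (+0.94, -1.07);  n_7 = (-0.7513, -0.6600)
∠(n_3, n_7) = 158.10°
δ = |180° − 158.10°| = 21.90°
21.90° ≤ 2α = 33.40°  →  valid

δ = 21.90°, valid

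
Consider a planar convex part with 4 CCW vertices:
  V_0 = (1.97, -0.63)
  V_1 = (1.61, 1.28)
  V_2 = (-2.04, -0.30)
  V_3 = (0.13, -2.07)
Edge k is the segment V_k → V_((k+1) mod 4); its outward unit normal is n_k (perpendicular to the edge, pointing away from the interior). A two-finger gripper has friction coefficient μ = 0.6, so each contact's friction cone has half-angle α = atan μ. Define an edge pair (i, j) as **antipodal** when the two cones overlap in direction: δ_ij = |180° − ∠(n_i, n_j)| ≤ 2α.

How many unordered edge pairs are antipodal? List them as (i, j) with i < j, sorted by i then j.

count = 2; pairs: (0,2), (1,3)

α = atan 0.6 = 30.96°;  2α = 61.93°
n_0 = (+0.9827, +0.1852)
n_1 = (-0.3973, +0.9177)
n_2 = (-0.6321, -0.7749)
n_3 = (+0.6163, -0.7875)
  (0,1): δ = 77.27°  ·
  (0,2): δ = 40.12°  ✓
  (0,3): δ = 117.37°  ·
  (1,2): δ = 62.61°  ·
  (1,3): δ = 14.64°  ✓
  (2,3): δ = 102.75°  ·
antipodal pairs: 2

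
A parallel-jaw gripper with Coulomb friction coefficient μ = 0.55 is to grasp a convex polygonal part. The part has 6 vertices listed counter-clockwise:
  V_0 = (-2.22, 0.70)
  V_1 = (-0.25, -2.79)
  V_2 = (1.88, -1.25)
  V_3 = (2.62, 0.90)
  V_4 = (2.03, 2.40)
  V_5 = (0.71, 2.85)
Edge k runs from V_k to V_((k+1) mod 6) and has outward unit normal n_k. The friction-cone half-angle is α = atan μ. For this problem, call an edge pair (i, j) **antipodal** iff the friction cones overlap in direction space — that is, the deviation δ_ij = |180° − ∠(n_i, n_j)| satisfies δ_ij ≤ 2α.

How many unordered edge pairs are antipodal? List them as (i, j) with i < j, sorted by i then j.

count = 6; pairs: (0,2), (0,3), (0,4), (1,4), (1,5), (2,5)

α = atan 0.55 = 28.81°;  2α = 57.62°
n_0 = (-0.8708, -0.4916)
n_1 = (+0.5859, -0.8104)
n_2 = (+0.9456, -0.3254)
n_3 = (+0.9306, +0.3660)
n_4 = (+0.3227, +0.9465)
n_5 = (-0.5916, +0.8062)
  (0,1): δ = 83.58°  ·
  (0,2): δ = 48.44°  ✓
  (0,3): δ = 7.97°  ✓
  (0,4): δ = 41.73°  ✓
  (0,5): δ = 96.83°  ·
  (1,2): δ = 144.86°  ·
  (1,3): δ = 104.40°  ·
  (1,4): δ = 54.69°  ✓
  (1,5): δ = 0.40°  ✓
  (2,3): δ = 139.54°  ·
  (2,4): δ = 89.83°  ·
  (2,5): δ = 34.74°  ✓
  (3,4): δ = 130.30°  ·
  (3,5): δ = 75.20°  ·
  (4,5): δ = 124.90°  ·
antipodal pairs: 6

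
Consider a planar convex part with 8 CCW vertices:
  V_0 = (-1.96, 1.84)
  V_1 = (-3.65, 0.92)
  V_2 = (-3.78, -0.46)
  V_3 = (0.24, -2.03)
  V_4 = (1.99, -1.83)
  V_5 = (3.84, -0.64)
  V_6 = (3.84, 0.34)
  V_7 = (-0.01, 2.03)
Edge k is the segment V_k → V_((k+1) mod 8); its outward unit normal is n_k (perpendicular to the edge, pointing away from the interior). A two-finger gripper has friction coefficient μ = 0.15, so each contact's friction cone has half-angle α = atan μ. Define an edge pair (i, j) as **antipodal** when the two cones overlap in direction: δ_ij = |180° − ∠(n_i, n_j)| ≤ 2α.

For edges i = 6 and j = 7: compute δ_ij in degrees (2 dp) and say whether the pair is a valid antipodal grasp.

δ = 150.74°, invalid

α = atan 0.15 = 8.53°;  2α = 17.06°
edge 6: e_6 = (-3.85, +1.69);  n_6 = (+0.4019, +0.9157)
edge 7: e_7 = (-1.95, -0.19);  n_7 = (-0.0970, +0.9953)
∠(n_6, n_7) = 29.26°
δ = |180° − 29.26°| = 150.74°
150.74° > 2α = 17.06°  →  invalid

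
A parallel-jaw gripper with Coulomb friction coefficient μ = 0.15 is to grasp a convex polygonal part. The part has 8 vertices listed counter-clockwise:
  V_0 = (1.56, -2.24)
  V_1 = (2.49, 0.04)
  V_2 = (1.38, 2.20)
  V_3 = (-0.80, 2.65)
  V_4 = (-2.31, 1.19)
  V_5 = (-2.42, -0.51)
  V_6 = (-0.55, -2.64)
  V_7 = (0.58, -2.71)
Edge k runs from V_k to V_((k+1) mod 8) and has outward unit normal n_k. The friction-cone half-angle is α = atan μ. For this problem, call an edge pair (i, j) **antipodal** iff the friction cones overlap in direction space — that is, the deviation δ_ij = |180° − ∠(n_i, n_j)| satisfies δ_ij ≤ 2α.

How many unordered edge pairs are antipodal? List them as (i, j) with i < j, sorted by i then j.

count = 2; pairs: (1,5), (2,6)

α = atan 0.15 = 8.53°;  2α = 17.06°
n_0 = (+0.9259, -0.3777)
n_1 = (+0.8894, +0.4571)
n_2 = (+0.2022, +0.9794)
n_3 = (-0.6951, +0.7189)
n_4 = (-0.9979, +0.0646)
n_5 = (-0.7515, -0.6598)
n_6 = (-0.0618, -0.9981)
n_7 = (+0.4324, -0.9017)
  (0,1): δ = 130.61°  ·
  (0,2): δ = 79.47°  ·
  (0,3): δ = 23.77°  ·
  (0,4): δ = 18.49°  ·
  (0,5): δ = 63.47°  ·
  (0,6): δ = 108.65°  ·
  (0,7): δ = 137.81°  ·
  (1,2): δ = 128.86°  ·
  (1,3): δ = 73.16°  ·
  (1,4): δ = 30.90°  ·
  (1,5): δ = 14.08°  ✓
  (1,6): δ = 59.26°  ·
  (1,7): δ = 88.42°  ·
  (2,3): δ = 124.30°  ·
  (2,4): δ = 82.04°  ·
  (2,5): δ = 37.06°  ·
  (2,6): δ = 8.12°  ✓
  (2,7): δ = 37.29°  ·
  (3,4): δ = 137.74°  ·
  (3,5): δ = 92.75°  ·
  (3,6): δ = 47.58°  ·
  (3,7): δ = 18.41°  ·
  (4,5): δ = 135.02°  ·
  (4,6): δ = 89.84°  ·
  (4,7): δ = 60.68°  ·
  (5,6): δ = 134.83°  ·
  (5,7): δ = 105.66°  ·
  (6,7): δ = 150.83°  ·
antipodal pairs: 2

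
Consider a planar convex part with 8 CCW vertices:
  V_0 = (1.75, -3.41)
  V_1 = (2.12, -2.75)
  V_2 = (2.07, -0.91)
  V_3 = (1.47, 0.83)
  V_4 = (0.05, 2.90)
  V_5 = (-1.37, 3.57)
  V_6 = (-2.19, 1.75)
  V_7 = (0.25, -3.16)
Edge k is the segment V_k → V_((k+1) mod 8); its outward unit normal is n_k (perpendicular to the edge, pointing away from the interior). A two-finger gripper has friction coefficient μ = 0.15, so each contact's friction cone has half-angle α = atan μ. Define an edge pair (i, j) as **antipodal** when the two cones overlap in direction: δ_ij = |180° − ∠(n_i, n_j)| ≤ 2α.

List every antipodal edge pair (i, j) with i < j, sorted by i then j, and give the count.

count = 4; pairs: (0,5), (2,6), (3,6), (4,7)

α = atan 0.15 = 8.53°;  2α = 17.06°
n_0 = (+0.8723, -0.4890)
n_1 = (+0.9996, +0.0272)
n_2 = (+0.9454, +0.3260)
n_3 = (+0.8246, +0.5657)
n_4 = (+0.4267, +0.9044)
n_5 = (-0.9117, +0.4108)
n_6 = (-0.8955, -0.4450)
n_7 = (-0.1644, -0.9864)
  (0,1): δ = 149.17°  ·
  (0,2): δ = 131.70°  ·
  (0,3): δ = 116.27°  ·
  (0,4): δ = 85.98°  ·
  (0,5): δ = 5.02°  ✓
  (0,6): δ = 55.70°  ·
  (0,7): δ = 109.81°  ·
  (1,2): δ = 162.53°  ·
  (1,3): δ = 147.11°  ·
  (1,4): δ = 116.82°  ·
  (1,5): δ = 25.81°  ·
  (1,6): δ = 24.87°  ·
  (1,7): δ = 78.98°  ·
  (2,3): δ = 164.58°  ·
  (2,4): δ = 134.28°  ·
  (2,5): δ = 43.28°  ·
  (2,6): δ = 7.40°  ✓
  (2,7): δ = 61.51°  ·
  (3,4): δ = 149.71°  ·
  (3,5): δ = 58.70°  ·
  (3,6): δ = 8.02°  ✓
  (3,7): δ = 46.09°  ·
  (4,5): δ = 88.99°  ·
  (4,6): δ = 38.32°  ·
  (4,7): δ = 15.80°  ✓
  (5,6): δ = 129.32°  ·
  (5,7): δ = 75.21°  ·
  (6,7): δ = 125.89°  ·
antipodal pairs: 4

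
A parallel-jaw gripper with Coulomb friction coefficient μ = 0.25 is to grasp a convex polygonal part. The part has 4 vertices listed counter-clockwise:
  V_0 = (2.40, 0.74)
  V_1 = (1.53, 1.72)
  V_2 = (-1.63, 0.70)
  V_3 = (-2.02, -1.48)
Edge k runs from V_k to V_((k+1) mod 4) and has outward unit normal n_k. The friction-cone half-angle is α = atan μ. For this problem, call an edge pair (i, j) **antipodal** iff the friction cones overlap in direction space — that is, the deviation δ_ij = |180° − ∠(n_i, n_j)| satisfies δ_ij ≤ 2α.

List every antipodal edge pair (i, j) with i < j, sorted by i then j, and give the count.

count = 1; pairs: (1,3)

α = atan 0.25 = 14.04°;  2α = 28.07°
n_0 = (+0.7478, +0.6639)
n_1 = (-0.3072, +0.9517)
n_2 = (-0.9844, +0.1761)
n_3 = (+0.4488, -0.8936)
  (0,1): δ = 113.71°  ·
  (0,2): δ = 51.74°  ·
  (0,3): δ = 75.07°  ·
  (1,2): δ = 118.03°  ·
  (1,3): δ = 8.78°  ✓
  (2,3): δ = 53.19°  ·
antipodal pairs: 1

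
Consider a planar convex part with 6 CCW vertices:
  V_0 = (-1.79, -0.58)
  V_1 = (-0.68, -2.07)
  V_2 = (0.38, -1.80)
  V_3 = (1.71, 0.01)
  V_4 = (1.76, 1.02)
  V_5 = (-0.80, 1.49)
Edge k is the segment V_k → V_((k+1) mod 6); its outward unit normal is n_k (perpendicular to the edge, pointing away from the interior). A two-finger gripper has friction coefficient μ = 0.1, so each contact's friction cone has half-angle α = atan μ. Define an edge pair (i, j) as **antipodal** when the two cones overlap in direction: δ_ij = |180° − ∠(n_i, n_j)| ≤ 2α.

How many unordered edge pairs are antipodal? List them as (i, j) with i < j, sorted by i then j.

α = atan 0.1 = 5.71°;  2α = 11.42°
n_0 = (-0.8019, -0.5974)
n_1 = (+0.2468, -0.9691)
n_2 = (+0.8058, -0.5921)
n_3 = (+0.9988, -0.0494)
n_4 = (+0.1806, +0.9836)
n_5 = (-0.9021, +0.4315)
  (0,1): δ = 112.39°  ·
  (0,2): δ = 72.99°  ·
  (0,3): δ = 39.52°  ·
  (0,4): δ = 42.91°  ·
  (0,5): δ = 117.76°  ·
  (1,2): δ = 140.60°  ·
  (1,3): δ = 107.12°  ·
  (1,4): δ = 24.69°  ·
  (1,5): δ = 50.15°  ·
  (2,3): δ = 146.53°  ·
  (2,4): δ = 64.09°  ·
  (2,5): δ = 10.75°  ✓
  (3,4): δ = 97.57°  ·
  (3,5): δ = 22.73°  ·
  (4,5): δ = 105.16°  ·
antipodal pairs: 1

count = 1; pairs: (2,5)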